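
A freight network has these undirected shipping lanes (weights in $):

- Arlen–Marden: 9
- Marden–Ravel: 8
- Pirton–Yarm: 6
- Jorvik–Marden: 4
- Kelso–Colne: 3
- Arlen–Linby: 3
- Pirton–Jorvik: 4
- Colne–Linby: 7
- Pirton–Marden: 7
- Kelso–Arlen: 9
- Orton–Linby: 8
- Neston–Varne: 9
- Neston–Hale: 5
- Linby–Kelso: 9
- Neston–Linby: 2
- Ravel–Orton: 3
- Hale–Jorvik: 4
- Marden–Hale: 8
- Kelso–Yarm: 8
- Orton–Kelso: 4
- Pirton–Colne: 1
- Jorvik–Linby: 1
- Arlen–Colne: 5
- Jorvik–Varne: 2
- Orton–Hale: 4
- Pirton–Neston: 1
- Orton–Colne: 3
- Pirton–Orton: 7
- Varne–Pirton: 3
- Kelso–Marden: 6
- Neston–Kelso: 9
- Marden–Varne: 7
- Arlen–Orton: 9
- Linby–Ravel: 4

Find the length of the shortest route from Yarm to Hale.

$12

Candidate routes:
Yarm–Pirton–Neston–Hale: 6+1+5 = 12
Yarm–Pirton–Colne–Orton–Hale: 6+1+3+4 = 14
Yarm–Pirton–Jorvik–Hale: 6+4+4 = 14
The minimum is $12 via Yarm–Pirton–Neston–Hale.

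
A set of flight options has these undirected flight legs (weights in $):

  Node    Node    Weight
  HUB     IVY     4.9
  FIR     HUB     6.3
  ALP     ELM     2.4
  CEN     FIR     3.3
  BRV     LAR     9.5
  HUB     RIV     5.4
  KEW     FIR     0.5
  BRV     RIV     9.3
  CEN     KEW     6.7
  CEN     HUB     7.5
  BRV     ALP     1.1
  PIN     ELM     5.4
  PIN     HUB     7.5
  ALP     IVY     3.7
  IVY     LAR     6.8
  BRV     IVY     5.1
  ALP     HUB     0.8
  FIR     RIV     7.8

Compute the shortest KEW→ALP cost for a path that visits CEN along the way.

$12.1

Best KEW to CEN: KEW → FIR → CEN costing 3.8
Best CEN to ALP: CEN → HUB → ALP costing 8.3
Total via CEN: 3.8 + 8.3 = $12.1.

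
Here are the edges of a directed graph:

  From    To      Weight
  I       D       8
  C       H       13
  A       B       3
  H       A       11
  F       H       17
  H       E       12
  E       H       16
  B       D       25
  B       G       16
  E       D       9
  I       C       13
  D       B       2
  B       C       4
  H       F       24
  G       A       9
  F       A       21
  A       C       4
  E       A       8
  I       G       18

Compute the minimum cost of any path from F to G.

Settle nodes by increasing distance from F:
F: 0
H: 17  (via F)
A: 21  (via F)
B: 24  (via A)
C: 25  (via A)
E: 29  (via H)
D: 38  (via E)
G: 40  (via B)
Shortest route: F–A–B–G = 40.

40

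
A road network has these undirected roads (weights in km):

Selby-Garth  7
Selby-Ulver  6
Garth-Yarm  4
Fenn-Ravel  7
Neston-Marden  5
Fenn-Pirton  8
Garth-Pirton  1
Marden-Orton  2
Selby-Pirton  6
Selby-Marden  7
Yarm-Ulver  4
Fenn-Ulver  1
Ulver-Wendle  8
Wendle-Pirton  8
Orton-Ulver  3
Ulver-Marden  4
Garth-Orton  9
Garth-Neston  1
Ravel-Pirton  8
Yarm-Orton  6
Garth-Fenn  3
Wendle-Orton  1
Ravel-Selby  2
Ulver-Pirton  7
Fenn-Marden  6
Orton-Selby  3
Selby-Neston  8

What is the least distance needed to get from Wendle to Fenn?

5 km

Candidate routes:
Wendle → Orton → Marden → Ulver → Fenn: 1+2+4+1 = 8
Wendle → Orton → Ulver → Fenn: 1+3+1 = 5
The minimum is 5 km via Wendle → Orton → Ulver → Fenn.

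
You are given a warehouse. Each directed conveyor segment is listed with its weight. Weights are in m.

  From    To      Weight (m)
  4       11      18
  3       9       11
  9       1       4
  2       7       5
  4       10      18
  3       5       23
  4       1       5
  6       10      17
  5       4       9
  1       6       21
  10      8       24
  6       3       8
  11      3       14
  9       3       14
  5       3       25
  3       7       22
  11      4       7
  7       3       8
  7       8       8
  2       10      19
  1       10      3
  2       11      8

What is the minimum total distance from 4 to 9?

Candidate routes:
4–1–6–3–9: 5+21+8+11 = 45
4–11–3–9: 18+14+11 = 43
Cheapest is 4–11–3–9 at 43 m.

43 m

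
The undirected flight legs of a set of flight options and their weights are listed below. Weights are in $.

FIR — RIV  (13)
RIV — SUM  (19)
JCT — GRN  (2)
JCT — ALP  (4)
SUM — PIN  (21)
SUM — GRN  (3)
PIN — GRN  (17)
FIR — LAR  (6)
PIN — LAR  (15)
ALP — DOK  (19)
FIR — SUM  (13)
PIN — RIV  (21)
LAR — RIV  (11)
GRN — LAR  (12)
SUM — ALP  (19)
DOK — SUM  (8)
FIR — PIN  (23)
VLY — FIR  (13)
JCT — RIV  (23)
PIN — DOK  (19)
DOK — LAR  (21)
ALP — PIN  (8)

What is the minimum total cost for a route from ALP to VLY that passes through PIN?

Best ALP to PIN: ALP → PIN costing 8
Shortest PIN→VLY: PIN → LAR → FIR → VLY = 34
Total via PIN: 8 + 34 = $42.

$42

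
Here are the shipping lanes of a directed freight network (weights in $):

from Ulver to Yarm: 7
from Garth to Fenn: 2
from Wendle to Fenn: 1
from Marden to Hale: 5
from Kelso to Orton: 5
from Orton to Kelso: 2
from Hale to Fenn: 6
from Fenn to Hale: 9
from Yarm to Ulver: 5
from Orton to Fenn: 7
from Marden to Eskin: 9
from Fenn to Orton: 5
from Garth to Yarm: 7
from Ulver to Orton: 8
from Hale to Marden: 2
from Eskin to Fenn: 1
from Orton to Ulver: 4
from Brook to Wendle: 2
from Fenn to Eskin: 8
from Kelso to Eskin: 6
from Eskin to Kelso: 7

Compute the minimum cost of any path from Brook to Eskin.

Enumerating some paths:
Brook–Wendle–Fenn–Hale–Marden–Eskin: 2+1+9+2+9 = 23
Brook–Wendle–Fenn–Orton–Kelso–Eskin: 2+1+5+2+6 = 16
Brook–Wendle–Fenn–Eskin: 2+1+8 = 11
Cheapest is Brook–Wendle–Fenn–Eskin at $11.

$11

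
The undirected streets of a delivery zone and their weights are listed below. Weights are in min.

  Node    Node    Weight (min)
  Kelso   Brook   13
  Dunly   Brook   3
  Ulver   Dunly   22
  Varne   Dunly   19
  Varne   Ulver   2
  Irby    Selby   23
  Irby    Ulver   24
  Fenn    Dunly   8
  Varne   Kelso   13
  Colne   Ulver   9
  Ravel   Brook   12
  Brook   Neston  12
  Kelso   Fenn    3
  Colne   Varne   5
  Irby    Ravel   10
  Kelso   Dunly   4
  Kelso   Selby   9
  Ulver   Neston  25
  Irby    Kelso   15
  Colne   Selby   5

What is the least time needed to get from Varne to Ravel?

Shortest distances from Varne:
Varne: 0
Ulver: 2  (via Varne)
Colne: 5  (via Varne)
Selby: 10  (via Colne)
Kelso: 13  (via Varne)
Fenn: 16  (via Kelso)
Dunly: 17  (via Kelso)
Brook: 20  (via Dunly)
Irby: 26  (via Ulver)
Neston: 27  (via Ulver)
Ravel: 32  (via Brook)
Shortest route: Varne–Kelso–Dunly–Brook–Ravel = 32 min.

32 min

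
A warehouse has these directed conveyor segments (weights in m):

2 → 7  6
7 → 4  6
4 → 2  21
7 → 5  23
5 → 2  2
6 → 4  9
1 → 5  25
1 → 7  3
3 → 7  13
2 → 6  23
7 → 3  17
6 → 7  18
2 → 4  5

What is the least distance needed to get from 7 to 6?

Compare a few routes:
7 → 4 → 2 → 6: 6+21+23 = 50
7 → 5 → 2 → 6: 23+2+23 = 48
Cheapest is 7 → 5 → 2 → 6 at 48 m.

48 m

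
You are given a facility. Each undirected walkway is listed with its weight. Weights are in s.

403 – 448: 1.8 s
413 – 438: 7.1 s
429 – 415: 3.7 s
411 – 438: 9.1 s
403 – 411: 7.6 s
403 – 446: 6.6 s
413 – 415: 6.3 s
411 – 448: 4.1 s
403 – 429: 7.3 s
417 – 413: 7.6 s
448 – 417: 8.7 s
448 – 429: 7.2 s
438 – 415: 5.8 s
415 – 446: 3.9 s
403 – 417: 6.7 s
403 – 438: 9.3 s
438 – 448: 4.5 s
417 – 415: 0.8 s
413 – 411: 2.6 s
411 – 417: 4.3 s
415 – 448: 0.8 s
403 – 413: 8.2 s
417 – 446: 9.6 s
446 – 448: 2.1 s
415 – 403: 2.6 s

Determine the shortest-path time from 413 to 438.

7.1 s

Running Dijkstra from 413:
413: 0
411: 2.6  (via 413)
415: 6.3  (via 413)
448: 6.7  (via 411)
417: 6.9  (via 411)
438: 7.1  (via 413)
Shortest route: 413 → 438 = 7.1 s.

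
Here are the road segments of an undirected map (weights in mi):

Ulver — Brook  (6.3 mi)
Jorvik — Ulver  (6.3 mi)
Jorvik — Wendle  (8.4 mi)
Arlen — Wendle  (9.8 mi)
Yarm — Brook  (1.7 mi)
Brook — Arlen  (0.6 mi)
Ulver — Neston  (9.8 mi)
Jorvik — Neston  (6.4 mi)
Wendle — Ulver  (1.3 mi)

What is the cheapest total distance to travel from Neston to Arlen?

Enumerating some paths:
Neston–Jorvik–Ulver–Brook–Arlen: 6.4+6.3+6.3+0.6 = 19.6
Neston–Ulver–Brook–Arlen: 9.8+6.3+0.6 = 16.7
Neston–Ulver–Wendle–Arlen: 9.8+1.3+9.8 = 20.9
Cheapest is Neston–Ulver–Brook–Arlen at 16.7 mi.

16.7 mi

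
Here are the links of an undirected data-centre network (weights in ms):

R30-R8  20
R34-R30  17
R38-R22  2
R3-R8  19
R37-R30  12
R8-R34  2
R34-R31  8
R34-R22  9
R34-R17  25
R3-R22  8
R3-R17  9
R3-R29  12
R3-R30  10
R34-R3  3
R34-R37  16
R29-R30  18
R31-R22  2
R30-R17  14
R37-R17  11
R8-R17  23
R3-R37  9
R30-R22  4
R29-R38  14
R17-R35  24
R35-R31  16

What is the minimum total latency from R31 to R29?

18 ms

Enumerating some paths:
R31 - R34 - R3 - R29: 8+3+12 = 23
R31 - R22 - R3 - R29: 2+8+12 = 22
R31 - R22 - R38 - R29: 2+2+14 = 18
The minimum is 18 ms via R31 - R22 - R38 - R29.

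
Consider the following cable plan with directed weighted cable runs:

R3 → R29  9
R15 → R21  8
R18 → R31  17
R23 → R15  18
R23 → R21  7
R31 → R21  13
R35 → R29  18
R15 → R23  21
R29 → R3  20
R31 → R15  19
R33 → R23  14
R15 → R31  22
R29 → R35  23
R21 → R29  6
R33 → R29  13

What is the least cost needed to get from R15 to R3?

Enumerating some paths:
R15 - R23 - R21 - R29 - R3: 21+7+6+20 = 54
R15 - R21 - R29 - R3: 8+6+20 = 34
Cheapest is R15 - R21 - R29 - R3 at 34.

34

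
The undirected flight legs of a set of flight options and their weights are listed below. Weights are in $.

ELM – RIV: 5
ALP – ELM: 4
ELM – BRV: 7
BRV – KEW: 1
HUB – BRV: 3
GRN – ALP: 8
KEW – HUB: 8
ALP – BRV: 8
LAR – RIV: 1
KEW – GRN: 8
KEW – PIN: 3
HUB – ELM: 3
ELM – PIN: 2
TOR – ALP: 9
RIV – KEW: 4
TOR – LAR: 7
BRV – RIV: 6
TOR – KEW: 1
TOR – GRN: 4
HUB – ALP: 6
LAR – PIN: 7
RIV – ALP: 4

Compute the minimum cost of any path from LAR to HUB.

Candidate routes:
LAR → RIV → ELM → HUB: 1+5+3 = 9
LAR → RIV → BRV → HUB: 1+6+3 = 10
The minimum is $9 via LAR → RIV → ELM → HUB.

$9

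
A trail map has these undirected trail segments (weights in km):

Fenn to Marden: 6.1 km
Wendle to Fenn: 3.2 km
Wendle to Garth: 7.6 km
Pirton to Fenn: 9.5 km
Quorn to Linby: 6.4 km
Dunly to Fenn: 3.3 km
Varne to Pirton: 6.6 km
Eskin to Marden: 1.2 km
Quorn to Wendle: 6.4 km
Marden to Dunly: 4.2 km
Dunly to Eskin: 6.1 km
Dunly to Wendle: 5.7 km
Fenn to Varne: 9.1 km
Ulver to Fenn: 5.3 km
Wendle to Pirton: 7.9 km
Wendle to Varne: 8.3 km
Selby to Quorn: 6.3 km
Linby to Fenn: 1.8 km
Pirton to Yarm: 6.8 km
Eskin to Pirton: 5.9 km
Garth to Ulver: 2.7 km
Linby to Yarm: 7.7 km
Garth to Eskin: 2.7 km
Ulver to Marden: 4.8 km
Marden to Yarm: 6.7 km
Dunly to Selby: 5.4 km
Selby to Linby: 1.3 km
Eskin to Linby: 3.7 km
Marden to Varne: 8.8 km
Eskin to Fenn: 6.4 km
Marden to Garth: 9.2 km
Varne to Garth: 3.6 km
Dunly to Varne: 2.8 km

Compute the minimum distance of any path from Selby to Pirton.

10.9 km

Enumerating some paths:
Selby–Linby–Fenn–Wendle–Pirton: 1.3+1.8+3.2+7.9 = 14.2
Selby–Linby–Fenn–Pirton: 1.3+1.8+9.5 = 12.6
Selby–Dunly–Varne–Pirton: 5.4+2.8+6.6 = 14.8
Selby–Linby–Eskin–Pirton: 1.3+3.7+5.9 = 10.9
Cheapest is Selby–Linby–Eskin–Pirton at 10.9 km.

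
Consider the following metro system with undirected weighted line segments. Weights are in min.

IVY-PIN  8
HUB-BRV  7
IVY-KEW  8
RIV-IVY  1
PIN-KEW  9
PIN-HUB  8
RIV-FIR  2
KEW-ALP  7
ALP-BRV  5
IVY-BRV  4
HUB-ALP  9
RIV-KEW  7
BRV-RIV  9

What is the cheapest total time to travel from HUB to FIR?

14 min

Candidate routes:
HUB - PIN - IVY - RIV - FIR: 8+8+1+2 = 19
HUB - ALP - BRV - IVY - RIV - FIR: 9+5+4+1+2 = 21
HUB - BRV - RIV - FIR: 7+9+2 = 18
HUB - BRV - IVY - RIV - FIR: 7+4+1+2 = 14
Cheapest is HUB - BRV - IVY - RIV - FIR at 14 min.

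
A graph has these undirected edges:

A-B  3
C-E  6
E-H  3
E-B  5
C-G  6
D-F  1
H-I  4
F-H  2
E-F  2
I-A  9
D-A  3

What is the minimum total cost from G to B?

Enumerating some paths:
G - C - E - F - D - A - B: 6+6+2+1+3+3 = 21
G - C - E - B: 6+6+5 = 17
The minimum is 17 via G - C - E - B.

17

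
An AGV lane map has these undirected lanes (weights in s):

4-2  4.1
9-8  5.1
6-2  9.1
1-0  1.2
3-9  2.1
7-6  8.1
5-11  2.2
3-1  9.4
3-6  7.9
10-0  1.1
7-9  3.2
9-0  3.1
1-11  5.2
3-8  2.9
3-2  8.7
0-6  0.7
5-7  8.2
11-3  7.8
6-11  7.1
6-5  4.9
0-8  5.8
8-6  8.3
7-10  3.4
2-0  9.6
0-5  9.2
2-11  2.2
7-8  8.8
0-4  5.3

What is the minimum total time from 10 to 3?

6.3 s

Candidate routes:
10–0–9–3: 1.1+3.1+2.1 = 6.3
10–7–9–3: 3.4+3.2+2.1 = 8.7
Cheapest is 10–0–9–3 at 6.3 s.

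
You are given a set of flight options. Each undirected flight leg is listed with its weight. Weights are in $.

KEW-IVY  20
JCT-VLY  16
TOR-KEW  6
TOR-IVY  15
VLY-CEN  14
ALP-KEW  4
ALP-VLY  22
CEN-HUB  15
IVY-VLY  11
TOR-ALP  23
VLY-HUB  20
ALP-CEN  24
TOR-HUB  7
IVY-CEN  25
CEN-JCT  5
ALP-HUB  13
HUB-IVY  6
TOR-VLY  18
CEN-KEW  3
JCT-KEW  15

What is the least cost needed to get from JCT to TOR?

$14

Compare a few routes:
JCT - CEN - HUB - TOR: 5+15+7 = 27
JCT - CEN - KEW - TOR: 5+3+6 = 14
JCT - KEW - TOR: 15+6 = 21
Cheapest is JCT - CEN - KEW - TOR at $14.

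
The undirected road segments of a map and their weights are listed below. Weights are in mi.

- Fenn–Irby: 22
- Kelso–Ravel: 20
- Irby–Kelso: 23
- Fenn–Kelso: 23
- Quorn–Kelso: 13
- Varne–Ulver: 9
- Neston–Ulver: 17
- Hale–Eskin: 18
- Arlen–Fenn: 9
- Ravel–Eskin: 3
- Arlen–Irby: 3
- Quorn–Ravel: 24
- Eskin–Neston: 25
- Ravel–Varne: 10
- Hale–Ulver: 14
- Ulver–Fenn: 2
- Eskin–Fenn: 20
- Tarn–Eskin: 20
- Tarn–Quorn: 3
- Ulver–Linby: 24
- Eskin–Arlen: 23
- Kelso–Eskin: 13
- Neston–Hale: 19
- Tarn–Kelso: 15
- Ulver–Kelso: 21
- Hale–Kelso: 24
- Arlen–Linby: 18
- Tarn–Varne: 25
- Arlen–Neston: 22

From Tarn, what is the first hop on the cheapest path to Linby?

Enumerating some paths:
Tarn → Kelso → Irby → Arlen → Linby: 15+23+3+18 = 59
Tarn → Varne → Ulver → Linby: 25+9+24 = 58
The minimum is 58 mi via Tarn → Varne → Ulver → Linby.
So from Tarn the first move is to Varne.

Varne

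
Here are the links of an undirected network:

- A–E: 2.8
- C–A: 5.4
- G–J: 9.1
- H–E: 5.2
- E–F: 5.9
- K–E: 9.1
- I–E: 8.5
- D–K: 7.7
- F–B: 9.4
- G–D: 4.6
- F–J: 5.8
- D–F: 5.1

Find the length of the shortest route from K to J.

Enumerating some paths:
K–D–F–J: 7.7+5.1+5.8 = 18.6
K–E–F–D–G–J: 9.1+5.9+5.1+4.6+9.1 = 33.8
K–E–F–J: 9.1+5.9+5.8 = 20.8
K–D–G–J: 7.7+4.6+9.1 = 21.4
Cheapest is K–D–F–J at 18.6.

18.6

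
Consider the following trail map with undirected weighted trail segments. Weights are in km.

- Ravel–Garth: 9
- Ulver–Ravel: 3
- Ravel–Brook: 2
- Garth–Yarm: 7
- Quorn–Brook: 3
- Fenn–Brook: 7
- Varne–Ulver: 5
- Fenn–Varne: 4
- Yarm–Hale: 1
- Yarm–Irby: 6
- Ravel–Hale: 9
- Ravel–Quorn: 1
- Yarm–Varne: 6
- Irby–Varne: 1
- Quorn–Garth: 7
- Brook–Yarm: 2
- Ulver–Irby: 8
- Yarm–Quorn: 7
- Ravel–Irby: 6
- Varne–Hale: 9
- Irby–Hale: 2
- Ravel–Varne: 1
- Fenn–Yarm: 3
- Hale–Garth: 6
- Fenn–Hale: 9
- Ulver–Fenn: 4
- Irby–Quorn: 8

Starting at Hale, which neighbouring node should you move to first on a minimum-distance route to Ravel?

Candidate routes:
Hale–Yarm–Brook–Ravel: 1+2+2 = 5
Hale–Yarm–Brook–Quorn–Ravel: 1+2+3+1 = 7
Hale–Irby–Varne–Ravel: 2+1+1 = 4
Cheapest is Hale–Irby–Varne–Ravel at 4 km.
So from Hale the first move is to Irby.

Irby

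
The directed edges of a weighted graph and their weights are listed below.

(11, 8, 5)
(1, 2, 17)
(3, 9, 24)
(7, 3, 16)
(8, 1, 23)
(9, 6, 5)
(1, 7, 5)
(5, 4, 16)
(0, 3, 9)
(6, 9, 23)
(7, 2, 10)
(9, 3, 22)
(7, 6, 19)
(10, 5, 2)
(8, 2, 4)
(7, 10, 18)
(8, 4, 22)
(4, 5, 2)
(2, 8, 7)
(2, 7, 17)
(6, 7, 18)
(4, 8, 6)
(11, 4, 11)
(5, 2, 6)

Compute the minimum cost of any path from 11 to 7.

Candidate routes:
11 → 8 → 1 → 7: 5+23+5 = 33
11 → 4 → 5 → 2 → 7: 11+2+6+17 = 36
11 → 4 → 8 → 2 → 7: 11+6+4+17 = 38
11 → 8 → 2 → 7: 5+4+17 = 26
Cheapest is 11 → 8 → 2 → 7 at 26.

26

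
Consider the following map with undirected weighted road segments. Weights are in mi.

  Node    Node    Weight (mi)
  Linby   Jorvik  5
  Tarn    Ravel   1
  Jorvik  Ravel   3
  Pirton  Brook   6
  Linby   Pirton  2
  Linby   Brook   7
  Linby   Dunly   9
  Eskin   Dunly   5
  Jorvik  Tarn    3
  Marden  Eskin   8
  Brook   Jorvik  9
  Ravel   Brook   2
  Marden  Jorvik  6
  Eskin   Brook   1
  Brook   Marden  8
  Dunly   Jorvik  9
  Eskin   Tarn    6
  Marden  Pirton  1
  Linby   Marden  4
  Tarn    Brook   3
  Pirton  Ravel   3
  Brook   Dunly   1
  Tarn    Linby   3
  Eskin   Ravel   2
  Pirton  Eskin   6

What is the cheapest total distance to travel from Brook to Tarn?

3 mi

Settle nodes by increasing distance from Brook:
Brook: 0
Eskin: 1  (via Brook)
Dunly: 1  (via Brook)
Ravel: 2  (via Brook)
Tarn: 3  (via Brook)
Shortest route: Brook → Tarn = 3 mi.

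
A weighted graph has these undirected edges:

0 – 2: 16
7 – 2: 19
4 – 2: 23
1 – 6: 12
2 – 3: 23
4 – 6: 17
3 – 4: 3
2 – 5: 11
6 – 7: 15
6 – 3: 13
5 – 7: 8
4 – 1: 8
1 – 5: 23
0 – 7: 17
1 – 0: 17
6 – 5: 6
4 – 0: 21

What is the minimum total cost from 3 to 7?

Enumerating some paths:
3 → 6 → 7: 13+15 = 28
3 → 4 → 6 → 7: 3+17+15 = 35
3 → 6 → 5 → 7: 13+6+8 = 27
3 → 4 → 6 → 5 → 7: 3+17+6+8 = 34
The minimum is 27 via 3 → 6 → 5 → 7.

27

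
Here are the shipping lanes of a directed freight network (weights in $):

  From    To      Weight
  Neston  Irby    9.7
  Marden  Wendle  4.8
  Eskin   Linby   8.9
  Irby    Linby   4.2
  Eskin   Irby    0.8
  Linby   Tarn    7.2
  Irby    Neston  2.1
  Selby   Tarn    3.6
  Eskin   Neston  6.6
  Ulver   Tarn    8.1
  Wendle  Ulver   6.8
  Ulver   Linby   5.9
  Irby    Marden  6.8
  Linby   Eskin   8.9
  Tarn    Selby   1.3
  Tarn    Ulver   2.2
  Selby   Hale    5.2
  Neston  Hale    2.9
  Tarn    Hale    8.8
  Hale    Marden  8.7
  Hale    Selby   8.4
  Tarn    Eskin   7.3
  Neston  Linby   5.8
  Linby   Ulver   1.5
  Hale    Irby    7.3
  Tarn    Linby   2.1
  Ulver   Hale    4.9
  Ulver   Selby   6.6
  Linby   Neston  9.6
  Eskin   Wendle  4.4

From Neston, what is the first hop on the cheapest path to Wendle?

Compare a few routes:
Neston - Hale - Marden - Wendle: 2.9+8.7+4.8 = 16.4
Neston - Linby - Eskin - Wendle: 5.8+8.9+4.4 = 19.1
Neston - Irby - Marden - Wendle: 9.7+6.8+4.8 = 21.3
Cheapest is Neston - Hale - Marden - Wendle at $16.4.
So from Neston the first move is to Hale.

Hale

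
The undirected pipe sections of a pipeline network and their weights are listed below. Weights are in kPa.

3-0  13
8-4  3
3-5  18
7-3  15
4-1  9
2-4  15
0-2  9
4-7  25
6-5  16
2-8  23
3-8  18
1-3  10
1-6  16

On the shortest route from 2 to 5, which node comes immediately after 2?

Compare a few routes:
2 → 4 → 1 → 3 → 5: 15+9+10+18 = 52
2 → 0 → 3 → 5: 9+13+18 = 40
Cheapest is 2 → 0 → 3 → 5 at 40 kPa.
So from 2 the first move is to 0.

0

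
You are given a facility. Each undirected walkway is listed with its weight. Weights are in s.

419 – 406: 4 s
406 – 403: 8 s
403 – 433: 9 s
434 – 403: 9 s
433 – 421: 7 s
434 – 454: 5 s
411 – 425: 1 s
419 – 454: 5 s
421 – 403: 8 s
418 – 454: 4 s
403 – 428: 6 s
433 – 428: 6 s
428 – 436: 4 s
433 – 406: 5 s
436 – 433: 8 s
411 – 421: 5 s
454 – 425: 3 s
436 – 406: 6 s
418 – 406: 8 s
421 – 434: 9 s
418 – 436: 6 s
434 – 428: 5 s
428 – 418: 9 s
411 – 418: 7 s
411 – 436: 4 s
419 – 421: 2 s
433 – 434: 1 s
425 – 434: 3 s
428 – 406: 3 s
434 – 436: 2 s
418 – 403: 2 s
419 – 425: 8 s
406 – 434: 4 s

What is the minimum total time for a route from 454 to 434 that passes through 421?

Shortest 454→421: 454–419–421 = 7
Best 421 to 434: 421–433–434 costing 8
Total via 421: 7 + 8 = 15 s.

15 s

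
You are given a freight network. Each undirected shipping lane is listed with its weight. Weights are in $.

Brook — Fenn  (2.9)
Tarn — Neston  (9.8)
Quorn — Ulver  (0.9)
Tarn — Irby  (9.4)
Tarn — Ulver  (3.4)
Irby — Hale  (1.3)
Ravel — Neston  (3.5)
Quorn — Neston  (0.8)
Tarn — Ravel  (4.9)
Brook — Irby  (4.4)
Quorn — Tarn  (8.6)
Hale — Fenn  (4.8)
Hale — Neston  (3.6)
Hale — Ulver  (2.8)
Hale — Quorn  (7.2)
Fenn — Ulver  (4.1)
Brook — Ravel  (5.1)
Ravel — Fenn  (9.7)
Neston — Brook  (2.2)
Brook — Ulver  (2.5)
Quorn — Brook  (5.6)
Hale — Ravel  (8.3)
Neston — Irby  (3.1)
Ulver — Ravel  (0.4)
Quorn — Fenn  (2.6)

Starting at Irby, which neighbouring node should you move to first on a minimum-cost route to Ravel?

Hale

Enumerating some paths:
Irby → Neston → Ravel: 3.1+3.5 = 6.6
Irby → Hale → Neston → Quorn → Ulver → Ravel: 1.3+3.6+0.8+0.9+0.4 = 7
Irby → Neston → Quorn → Ulver → Ravel: 3.1+0.8+0.9+0.4 = 5.2
Irby → Hale → Ulver → Ravel: 1.3+2.8+0.4 = 4.5
The minimum is $4.5 via Irby → Hale → Ulver → Ravel.
So from Irby the first move is to Hale.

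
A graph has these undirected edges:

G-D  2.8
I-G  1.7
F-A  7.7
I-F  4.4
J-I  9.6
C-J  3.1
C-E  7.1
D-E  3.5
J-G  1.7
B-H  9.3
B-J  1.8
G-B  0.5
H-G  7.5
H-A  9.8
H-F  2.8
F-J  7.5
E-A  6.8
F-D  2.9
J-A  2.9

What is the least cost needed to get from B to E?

Running Dijkstra from B:
B: 0
G: 0.5  (via B)
J: 1.8  (via B)
I: 2.2  (via G)
D: 3.3  (via G)
A: 4.7  (via J)
C: 4.9  (via J)
F: 6.2  (via D)
E: 6.8  (via D)
Shortest route: B → G → D → E = 6.8.

6.8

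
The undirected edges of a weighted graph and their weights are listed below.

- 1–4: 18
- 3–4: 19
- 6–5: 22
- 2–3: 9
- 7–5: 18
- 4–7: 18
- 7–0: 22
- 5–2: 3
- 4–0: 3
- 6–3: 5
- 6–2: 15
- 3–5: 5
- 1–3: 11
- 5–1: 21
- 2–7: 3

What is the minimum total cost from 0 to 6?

Candidate routes:
0 - 4 - 7 - 2 - 5 - 3 - 6: 3+18+3+3+5+5 = 37
0 - 4 - 3 - 6: 3+19+5 = 27
0 - 4 - 1 - 3 - 6: 3+18+11+5 = 37
The minimum is 27 via 0 - 4 - 3 - 6.

27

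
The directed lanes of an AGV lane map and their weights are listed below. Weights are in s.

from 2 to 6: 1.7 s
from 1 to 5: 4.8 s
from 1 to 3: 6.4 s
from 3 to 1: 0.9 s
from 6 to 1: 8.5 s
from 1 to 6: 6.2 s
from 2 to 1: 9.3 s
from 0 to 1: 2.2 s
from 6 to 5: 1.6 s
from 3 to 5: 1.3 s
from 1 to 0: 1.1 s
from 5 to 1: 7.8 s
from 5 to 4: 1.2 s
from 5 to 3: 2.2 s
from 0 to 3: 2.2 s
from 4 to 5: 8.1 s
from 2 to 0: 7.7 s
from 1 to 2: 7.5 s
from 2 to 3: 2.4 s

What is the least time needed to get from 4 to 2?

Running Dijkstra from 4:
4: 0
5: 8.1  (via 4)
3: 10.3  (via 5)
1: 11.2  (via 3)
0: 12.3  (via 1)
6: 17.4  (via 1)
2: 18.7  (via 1)
Shortest route: 4–5–3–1–2 = 18.7 s.

18.7 s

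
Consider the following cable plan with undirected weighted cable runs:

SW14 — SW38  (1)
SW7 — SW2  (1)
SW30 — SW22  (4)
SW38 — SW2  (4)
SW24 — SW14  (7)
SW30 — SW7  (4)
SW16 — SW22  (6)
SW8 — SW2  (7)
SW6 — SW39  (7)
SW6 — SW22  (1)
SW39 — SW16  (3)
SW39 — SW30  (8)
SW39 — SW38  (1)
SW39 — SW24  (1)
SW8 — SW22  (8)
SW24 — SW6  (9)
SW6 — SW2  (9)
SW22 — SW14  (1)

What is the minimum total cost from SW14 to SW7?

Settle nodes by increasing distance from SW14:
SW14: 0
SW22: 1  (via SW14)
SW38: 1  (via SW14)
SW39: 2  (via SW38)
SW6: 2  (via SW22)
SW24: 3  (via SW39)
SW30: 5  (via SW22)
SW16: 5  (via SW39)
SW2: 5  (via SW38)
SW7: 6  (via SW2)
Shortest route: SW14–SW38–SW2–SW7 = 6.

6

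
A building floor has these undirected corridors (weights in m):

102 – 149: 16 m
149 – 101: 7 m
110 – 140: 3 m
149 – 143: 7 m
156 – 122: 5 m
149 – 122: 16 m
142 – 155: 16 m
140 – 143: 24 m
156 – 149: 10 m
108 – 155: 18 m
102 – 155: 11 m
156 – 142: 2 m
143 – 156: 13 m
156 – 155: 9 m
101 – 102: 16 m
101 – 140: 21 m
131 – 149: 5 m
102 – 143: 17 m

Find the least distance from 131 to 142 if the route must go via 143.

27 m

Shortest 131→143: 131 → 149 → 143 = 12
Best 143 to 142: 143 → 156 → 142 costing 15
Total via 143: 12 + 15 = 27 m.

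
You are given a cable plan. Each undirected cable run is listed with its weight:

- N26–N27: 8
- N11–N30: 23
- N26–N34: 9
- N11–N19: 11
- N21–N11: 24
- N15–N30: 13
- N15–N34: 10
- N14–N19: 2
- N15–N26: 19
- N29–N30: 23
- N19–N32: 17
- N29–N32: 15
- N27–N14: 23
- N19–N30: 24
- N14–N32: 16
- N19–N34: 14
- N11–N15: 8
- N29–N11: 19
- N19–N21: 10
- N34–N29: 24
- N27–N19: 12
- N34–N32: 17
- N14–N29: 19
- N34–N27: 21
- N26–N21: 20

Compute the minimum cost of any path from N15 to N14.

Compare a few routes:
N15–N34–N19–N14: 10+14+2 = 26
N15–N30–N19–N14: 13+24+2 = 39
N15–N11–N19–N14: 8+11+2 = 21
Cheapest is N15–N11–N19–N14 at 21.

21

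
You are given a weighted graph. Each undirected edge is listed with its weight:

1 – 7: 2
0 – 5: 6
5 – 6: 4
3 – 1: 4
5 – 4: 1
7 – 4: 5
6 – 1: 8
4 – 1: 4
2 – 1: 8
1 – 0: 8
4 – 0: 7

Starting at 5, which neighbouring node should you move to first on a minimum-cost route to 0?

Enumerating some paths:
5 - 0: 6 = 6
5 - 4 - 1 - 0: 1+4+8 = 13
5 - 4 - 0: 1+7 = 8
The minimum is 6 via 5 - 0.
So from 5 the first move is to 0.

0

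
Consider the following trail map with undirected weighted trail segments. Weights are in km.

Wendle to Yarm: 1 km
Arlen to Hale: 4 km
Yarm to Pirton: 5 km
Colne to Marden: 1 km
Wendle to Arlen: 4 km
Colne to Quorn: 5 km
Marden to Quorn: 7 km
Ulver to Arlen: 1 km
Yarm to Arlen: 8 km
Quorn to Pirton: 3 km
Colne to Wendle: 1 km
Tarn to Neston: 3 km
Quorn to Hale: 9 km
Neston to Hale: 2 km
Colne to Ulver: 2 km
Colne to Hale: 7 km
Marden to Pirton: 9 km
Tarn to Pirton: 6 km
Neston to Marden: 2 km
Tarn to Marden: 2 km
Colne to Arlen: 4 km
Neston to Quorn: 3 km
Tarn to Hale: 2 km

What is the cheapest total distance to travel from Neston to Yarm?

Enumerating some paths:
Neston → Marden → Colne → Wendle → Yarm: 2+1+1+1 = 5
Neston → Tarn → Marden → Colne → Wendle → Yarm: 3+2+1+1+1 = 8
Cheapest is Neston → Marden → Colne → Wendle → Yarm at 5 km.

5 km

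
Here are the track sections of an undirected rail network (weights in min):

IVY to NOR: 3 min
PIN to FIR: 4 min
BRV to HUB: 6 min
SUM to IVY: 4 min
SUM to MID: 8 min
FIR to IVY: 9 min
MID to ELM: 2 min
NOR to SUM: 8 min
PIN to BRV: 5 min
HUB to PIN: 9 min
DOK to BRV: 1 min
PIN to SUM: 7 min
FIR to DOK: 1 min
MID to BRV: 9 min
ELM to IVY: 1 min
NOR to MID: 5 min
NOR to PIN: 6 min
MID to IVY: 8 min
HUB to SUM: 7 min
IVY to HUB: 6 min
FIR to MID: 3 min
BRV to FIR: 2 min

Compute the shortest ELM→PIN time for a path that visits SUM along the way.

Best ELM to SUM: ELM → IVY → SUM costing 5
Shortest SUM→PIN: SUM → PIN = 7
Total via SUM: 5 + 7 = 12 min.

12 min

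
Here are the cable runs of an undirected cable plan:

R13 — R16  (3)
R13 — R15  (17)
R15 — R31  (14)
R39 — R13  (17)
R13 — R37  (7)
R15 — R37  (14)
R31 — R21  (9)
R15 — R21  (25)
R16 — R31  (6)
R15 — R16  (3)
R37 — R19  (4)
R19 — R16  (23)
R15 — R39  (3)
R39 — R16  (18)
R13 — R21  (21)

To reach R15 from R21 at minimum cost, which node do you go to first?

R31

Compare a few routes:
R21–R15: 25 = 25
R21–R31–R15: 9+14 = 23
R21–R31–R16–R15: 9+6+3 = 18
Cheapest is R21–R31–R16–R15 at 18.
So from R21 the first move is to R31.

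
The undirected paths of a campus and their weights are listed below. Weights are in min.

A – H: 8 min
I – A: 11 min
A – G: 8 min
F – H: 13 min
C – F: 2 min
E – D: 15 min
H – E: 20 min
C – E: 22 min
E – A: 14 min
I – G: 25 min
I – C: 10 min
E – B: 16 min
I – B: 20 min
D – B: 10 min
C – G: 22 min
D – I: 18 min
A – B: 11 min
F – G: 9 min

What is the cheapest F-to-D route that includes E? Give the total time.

39 min

Best F to E: F → C → E costing 24
Shortest E→D: E → D = 15
Total via E: 24 + 15 = 39 min.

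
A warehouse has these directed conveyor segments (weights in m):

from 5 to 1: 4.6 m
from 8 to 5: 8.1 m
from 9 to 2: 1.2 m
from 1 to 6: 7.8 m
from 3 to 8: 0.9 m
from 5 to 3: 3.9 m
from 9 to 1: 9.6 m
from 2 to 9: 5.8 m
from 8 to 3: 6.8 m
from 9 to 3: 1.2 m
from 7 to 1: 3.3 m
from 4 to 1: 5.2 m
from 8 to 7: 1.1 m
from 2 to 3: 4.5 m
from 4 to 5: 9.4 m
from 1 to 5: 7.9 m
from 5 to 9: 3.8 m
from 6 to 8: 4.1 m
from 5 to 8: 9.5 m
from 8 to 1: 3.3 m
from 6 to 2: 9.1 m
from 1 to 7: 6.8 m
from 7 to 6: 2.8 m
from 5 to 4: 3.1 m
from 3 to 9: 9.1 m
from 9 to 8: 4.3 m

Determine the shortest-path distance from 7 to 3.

Compare a few routes:
7–6–2–3: 2.8+9.1+4.5 = 16.4
7–6–8–3: 2.8+4.1+6.8 = 13.7
7–1–5–3: 3.3+7.9+3.9 = 15.1
7–1–5–9–3: 3.3+7.9+3.8+1.2 = 16.2
The minimum is 13.7 m via 7–6–8–3.

13.7 m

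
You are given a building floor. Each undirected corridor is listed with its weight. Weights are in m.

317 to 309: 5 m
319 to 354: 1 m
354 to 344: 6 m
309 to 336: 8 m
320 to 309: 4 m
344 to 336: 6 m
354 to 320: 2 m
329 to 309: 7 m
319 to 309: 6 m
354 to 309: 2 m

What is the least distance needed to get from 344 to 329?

15 m

Candidate routes:
344 - 354 - 320 - 309 - 329: 6+2+4+7 = 19
344 - 336 - 309 - 329: 6+8+7 = 21
344 - 354 - 319 - 309 - 329: 6+1+6+7 = 20
344 - 354 - 309 - 329: 6+2+7 = 15
The minimum is 15 m via 344 - 354 - 309 - 329.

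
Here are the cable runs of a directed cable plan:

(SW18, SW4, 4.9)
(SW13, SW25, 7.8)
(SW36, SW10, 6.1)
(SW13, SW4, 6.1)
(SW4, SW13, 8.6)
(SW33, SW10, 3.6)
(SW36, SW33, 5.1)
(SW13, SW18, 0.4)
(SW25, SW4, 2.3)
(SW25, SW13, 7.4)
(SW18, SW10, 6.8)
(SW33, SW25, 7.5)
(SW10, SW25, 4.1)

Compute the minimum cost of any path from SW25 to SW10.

Compare a few routes:
SW25 - SW13 - SW18 - SW10: 7.4+0.4+6.8 = 14.6
SW25 - SW4 - SW13 - SW18 - SW10: 2.3+8.6+0.4+6.8 = 18.1
Cheapest is SW25 - SW13 - SW18 - SW10 at 14.6.

14.6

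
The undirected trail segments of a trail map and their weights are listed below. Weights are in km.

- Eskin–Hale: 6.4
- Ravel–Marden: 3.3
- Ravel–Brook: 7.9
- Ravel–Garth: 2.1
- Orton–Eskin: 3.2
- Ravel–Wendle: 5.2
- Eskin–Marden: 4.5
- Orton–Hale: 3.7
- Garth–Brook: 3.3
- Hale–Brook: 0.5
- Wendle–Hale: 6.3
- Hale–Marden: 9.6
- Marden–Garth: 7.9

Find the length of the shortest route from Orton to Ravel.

9.6 km

Settle nodes by increasing distance from Orton:
Orton: 0
Eskin: 3.2  (via Orton)
Hale: 3.7  (via Orton)
Brook: 4.2  (via Hale)
Garth: 7.5  (via Brook)
Marden: 7.7  (via Eskin)
Ravel: 9.6  (via Garth)
Shortest route: Orton → Hale → Brook → Garth → Ravel = 9.6 km.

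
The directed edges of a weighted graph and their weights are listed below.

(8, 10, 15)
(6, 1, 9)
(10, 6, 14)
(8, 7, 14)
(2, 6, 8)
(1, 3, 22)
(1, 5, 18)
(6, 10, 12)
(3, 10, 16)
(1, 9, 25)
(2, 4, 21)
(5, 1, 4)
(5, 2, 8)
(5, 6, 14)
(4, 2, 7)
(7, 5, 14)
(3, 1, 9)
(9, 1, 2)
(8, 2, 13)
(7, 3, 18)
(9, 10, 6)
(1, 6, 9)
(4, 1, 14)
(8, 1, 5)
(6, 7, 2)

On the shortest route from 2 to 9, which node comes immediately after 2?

6

Enumerating some paths:
2–6–1–9: 8+9+25 = 42
2–6–7–5–1–9: 8+2+14+4+25 = 53
Cheapest is 2–6–1–9 at 42.
So from 2 the first move is to 6.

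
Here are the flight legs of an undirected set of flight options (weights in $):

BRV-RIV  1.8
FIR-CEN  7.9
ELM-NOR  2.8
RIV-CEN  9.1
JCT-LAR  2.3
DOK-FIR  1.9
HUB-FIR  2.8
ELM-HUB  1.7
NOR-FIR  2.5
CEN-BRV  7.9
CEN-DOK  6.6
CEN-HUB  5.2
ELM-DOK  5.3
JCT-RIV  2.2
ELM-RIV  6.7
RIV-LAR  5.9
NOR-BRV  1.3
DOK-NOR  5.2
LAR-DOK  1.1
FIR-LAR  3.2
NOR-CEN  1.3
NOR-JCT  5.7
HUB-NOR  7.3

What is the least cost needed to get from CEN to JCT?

$6.6

Compare a few routes:
CEN → NOR → FIR → DOK → LAR → JCT: 1.3+2.5+1.9+1.1+2.3 = 9.1
CEN → NOR → JCT: 1.3+5.7 = 7
CEN → NOR → BRV → RIV → JCT: 1.3+1.3+1.8+2.2 = 6.6
Cheapest is CEN → NOR → BRV → RIV → JCT at $6.6.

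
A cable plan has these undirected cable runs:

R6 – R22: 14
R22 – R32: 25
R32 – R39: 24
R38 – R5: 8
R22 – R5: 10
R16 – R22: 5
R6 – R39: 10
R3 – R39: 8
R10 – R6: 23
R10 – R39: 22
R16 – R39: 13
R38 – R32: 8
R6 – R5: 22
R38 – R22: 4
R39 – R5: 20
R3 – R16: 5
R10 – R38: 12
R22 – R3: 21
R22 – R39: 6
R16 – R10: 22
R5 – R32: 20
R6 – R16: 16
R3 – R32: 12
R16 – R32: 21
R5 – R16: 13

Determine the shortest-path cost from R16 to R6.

Running Dijkstra from R16:
R16: 0
R3: 5  (via R16)
R22: 5  (via R16)
R38: 9  (via R22)
R39: 11  (via R22)
R5: 13  (via R16)
R6: 16  (via R16)
Shortest route: R16–R6 = 16.

16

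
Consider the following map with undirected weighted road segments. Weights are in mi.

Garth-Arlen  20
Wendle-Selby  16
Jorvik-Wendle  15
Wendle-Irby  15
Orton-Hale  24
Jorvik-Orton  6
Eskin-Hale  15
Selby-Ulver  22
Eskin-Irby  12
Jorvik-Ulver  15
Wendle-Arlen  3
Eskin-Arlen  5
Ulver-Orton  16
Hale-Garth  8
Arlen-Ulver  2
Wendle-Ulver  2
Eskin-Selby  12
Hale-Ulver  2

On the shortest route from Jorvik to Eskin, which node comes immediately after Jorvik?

Ulver

Candidate routes:
Jorvik–Ulver–Arlen–Eskin: 15+2+5 = 22
Jorvik–Wendle–Arlen–Eskin: 15+3+5 = 23
The minimum is 22 mi via Jorvik–Ulver–Arlen–Eskin.
So from Jorvik the first move is to Ulver.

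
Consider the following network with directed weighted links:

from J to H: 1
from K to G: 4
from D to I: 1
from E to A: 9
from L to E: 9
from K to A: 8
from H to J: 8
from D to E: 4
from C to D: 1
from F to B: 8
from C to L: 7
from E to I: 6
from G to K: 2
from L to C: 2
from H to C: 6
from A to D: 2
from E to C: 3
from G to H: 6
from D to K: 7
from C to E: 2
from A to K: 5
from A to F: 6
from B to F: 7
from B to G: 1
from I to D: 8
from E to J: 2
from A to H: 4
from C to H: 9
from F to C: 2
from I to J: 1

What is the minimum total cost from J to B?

Shortest distances from J:
J: 0
H: 1  (via J)
C: 7  (via H)
D: 8  (via C)
E: 9  (via C)
I: 9  (via D)
L: 14  (via C)
K: 15  (via D)
A: 18  (via E)
G: 19  (via K)
F: 24  (via A)
B: 32  (via F)
Shortest route: J → H → C → E → A → F → B = 32.

32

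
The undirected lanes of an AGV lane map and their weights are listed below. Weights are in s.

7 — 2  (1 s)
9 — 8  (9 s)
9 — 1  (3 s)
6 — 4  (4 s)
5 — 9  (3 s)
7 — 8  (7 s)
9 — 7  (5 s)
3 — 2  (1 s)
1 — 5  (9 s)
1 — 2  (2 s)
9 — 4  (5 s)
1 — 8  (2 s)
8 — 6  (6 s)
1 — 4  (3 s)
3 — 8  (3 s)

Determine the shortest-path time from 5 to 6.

Compare a few routes:
5–9–1–8–6: 3+3+2+6 = 14
5–9–1–4–6: 3+3+3+4 = 13
5–9–4–6: 3+5+4 = 12
The minimum is 12 s via 5–9–4–6.

12 s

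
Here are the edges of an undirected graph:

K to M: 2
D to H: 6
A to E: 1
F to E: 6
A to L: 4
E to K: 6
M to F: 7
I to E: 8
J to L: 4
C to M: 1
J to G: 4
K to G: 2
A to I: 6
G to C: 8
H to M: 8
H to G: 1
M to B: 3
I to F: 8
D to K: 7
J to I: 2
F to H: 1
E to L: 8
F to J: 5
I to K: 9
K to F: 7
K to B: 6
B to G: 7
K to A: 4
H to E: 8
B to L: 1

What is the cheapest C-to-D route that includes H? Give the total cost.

Shortest C→H: C → M → K → G → H = 6
Best H to D: H → D costing 6
Total via H: 6 + 6 = 12.

12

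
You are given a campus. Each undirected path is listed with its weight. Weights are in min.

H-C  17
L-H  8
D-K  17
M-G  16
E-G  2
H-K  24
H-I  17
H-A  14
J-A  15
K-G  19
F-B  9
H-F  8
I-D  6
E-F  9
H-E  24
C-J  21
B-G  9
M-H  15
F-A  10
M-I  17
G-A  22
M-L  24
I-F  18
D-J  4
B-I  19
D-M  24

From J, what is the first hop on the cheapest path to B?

D

Compare a few routes:
J → A → F → B: 15+10+9 = 34
J → D → I → F → B: 4+6+18+9 = 37
J → D → I → B: 4+6+19 = 29
J → D → I → H → F → B: 4+6+17+8+9 = 44
Cheapest is J → D → I → B at 29 min.
So from J the first move is to D.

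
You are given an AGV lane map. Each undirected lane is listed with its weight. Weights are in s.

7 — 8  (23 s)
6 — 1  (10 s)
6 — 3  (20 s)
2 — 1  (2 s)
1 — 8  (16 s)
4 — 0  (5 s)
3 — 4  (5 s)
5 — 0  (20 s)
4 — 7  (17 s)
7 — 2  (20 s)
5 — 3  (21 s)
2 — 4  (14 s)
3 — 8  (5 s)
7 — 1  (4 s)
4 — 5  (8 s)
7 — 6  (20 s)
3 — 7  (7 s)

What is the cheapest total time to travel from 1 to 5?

Enumerating some paths:
1–2–4–5: 2+14+8 = 24
1–7–4–5: 4+17+8 = 29
The minimum is 24 s via 1–2–4–5.

24 s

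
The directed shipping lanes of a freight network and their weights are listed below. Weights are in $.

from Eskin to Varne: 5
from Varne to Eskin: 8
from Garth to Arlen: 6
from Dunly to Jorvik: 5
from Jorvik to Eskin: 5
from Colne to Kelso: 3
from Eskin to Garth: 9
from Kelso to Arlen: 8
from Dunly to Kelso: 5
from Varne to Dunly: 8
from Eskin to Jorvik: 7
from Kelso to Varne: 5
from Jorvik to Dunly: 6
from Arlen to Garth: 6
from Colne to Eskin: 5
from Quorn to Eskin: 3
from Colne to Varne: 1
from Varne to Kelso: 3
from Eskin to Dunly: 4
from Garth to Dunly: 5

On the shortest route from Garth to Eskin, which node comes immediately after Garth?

Enumerating some paths:
Garth–Dunly–Jorvik–Eskin: 5+5+5 = 15
Garth–Dunly–Kelso–Varne–Eskin: 5+5+5+8 = 23
Cheapest is Garth–Dunly–Jorvik–Eskin at $15.
So from Garth the first move is to Dunly.

Dunly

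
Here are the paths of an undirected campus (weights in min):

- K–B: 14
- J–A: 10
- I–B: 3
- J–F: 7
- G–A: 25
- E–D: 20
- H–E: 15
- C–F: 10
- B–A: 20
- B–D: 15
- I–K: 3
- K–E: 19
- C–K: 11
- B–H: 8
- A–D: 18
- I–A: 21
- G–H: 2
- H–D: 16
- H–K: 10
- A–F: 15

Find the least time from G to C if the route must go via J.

Best G to J: G–A–J costing 35
Best J to C: J–F–C costing 17
Total via J: 35 + 17 = 52 min.

52 min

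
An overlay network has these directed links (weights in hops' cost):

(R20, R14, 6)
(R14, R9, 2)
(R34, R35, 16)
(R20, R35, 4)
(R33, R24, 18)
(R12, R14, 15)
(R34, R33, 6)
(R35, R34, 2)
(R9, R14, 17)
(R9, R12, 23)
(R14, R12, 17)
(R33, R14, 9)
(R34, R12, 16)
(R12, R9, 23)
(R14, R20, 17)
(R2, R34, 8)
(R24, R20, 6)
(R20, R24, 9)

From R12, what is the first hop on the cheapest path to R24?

R14

Candidate routes:
R12 → R14 → R20 → R35 → R34 → R33 → R24: 15+17+4+2+6+18 = 62
R12 → R14 → R20 → R24: 15+17+9 = 41
R12 → R9 → R14 → R20 → R24: 23+17+17+9 = 66
Cheapest is R12 → R14 → R20 → R24 at 41 hops' cost.
So from R12 the first move is to R14.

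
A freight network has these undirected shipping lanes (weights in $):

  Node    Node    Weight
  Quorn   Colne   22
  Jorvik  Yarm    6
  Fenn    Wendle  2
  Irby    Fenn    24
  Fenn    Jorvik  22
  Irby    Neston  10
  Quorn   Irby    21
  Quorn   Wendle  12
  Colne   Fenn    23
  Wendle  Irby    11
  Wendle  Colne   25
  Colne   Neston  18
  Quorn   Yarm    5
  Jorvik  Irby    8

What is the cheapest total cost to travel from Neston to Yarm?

$24

Candidate routes:
Neston → Irby → Jorvik → Yarm: 10+8+6 = 24
Neston → Irby → Quorn → Yarm: 10+21+5 = 36
Cheapest is Neston → Irby → Jorvik → Yarm at $24.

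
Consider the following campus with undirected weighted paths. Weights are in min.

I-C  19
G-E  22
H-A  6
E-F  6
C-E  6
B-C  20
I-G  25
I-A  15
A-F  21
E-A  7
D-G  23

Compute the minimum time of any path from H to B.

39 min

Shortest distances from H:
H: 0
A: 6  (via H)
E: 13  (via A)
C: 19  (via E)
F: 19  (via E)
I: 21  (via A)
G: 35  (via E)
B: 39  (via C)
Shortest route: H → A → E → C → B = 39 min.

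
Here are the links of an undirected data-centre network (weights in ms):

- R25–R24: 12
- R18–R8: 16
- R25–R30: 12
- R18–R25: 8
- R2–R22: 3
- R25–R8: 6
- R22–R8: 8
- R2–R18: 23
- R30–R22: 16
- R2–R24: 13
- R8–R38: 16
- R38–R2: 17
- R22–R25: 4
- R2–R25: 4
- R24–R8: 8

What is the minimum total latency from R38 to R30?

33 ms

Candidate routes:
R38 → R8 → R25 → R30: 16+6+12 = 34
R38 → R2 → R25 → R30: 17+4+12 = 33
R38 → R2 → R22 → R25 → R30: 17+3+4+12 = 36
The minimum is 33 ms via R38 → R2 → R25 → R30.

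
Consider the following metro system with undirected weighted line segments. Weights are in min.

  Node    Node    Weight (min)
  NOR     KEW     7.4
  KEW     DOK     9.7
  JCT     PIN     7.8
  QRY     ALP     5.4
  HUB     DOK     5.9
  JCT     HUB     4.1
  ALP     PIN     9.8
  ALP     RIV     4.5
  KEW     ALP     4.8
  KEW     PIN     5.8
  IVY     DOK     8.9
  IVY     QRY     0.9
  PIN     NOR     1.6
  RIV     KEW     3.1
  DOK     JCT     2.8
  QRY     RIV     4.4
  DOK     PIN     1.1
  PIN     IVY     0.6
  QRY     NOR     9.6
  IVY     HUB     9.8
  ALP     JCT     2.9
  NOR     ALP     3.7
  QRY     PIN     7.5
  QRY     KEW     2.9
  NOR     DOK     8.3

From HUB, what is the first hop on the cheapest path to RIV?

Compare a few routes:
HUB → JCT → ALP → RIV: 4.1+2.9+4.5 = 11.5
HUB → DOK → PIN → IVY → QRY → RIV: 5.9+1.1+0.6+0.9+4.4 = 12.9
Cheapest is HUB → JCT → ALP → RIV at 11.5 min.
So from HUB the first move is to JCT.

JCT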